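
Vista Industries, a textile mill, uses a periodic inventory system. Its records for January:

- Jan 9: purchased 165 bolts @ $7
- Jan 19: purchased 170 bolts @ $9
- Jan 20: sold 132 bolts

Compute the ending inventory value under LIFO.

Ending inventory = $1,497

Jan 20, 132 sold [LIFO — newest first]: 132 @ $9 = $1,188
Ending inventory: 165 @ $7 + 38 @ $9 = $1,497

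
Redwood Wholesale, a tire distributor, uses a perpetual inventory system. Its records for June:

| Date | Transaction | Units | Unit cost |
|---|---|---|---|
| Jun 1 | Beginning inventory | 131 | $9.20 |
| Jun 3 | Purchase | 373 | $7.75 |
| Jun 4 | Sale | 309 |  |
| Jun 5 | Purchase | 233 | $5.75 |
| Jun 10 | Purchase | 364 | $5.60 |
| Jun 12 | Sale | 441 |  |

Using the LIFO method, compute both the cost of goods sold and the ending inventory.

Jun 4, 309 sold [LIFO — newest first]: 309 @ $7.75 = $2,394.75
Jun 12, 441 sold [LIFO — newest first]: 364 @ $5.60 + 77 @ $5.75 = $2,481.15
Total COGS = $2,394.75 + $2,481.15 = $4,875.90
Ending inventory: 131 @ $9.20 + 64 @ $7.75 + 156 @ $5.75 = $2,598.20

COGS = $4,875.90; ending inventory = $2,598.20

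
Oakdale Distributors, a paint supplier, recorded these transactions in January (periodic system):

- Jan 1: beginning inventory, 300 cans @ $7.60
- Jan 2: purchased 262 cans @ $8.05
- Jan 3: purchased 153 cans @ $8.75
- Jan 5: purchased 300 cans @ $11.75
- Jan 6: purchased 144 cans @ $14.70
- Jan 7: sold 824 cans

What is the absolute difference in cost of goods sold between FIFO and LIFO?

FIFO COGS: 300 @ $7.60 + 262 @ $8.05 + 153 @ $8.75 + 109 @ $11.75 = $7,008.60
LIFO COGS: 144 @ $14.70 + 300 @ $11.75 + 153 @ $8.75 + 227 @ $8.05 = $8,807.90
Difference = |$7,008.60 − $8,807.90| = $1,799.30

$1,799.30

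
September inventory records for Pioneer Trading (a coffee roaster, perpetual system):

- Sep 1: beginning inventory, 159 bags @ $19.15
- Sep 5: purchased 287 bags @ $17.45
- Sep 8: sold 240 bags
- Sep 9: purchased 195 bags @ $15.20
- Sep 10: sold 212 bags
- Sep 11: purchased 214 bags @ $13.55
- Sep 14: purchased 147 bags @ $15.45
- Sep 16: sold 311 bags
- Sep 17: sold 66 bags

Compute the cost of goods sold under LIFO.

Sep 8, 240 sold [LIFO — newest first]: 240 @ $17.45 = $4,188.00
Sep 10, 212 sold [LIFO — newest first]: 195 @ $15.20 + 17 @ $17.45 = $3,260.65
Sep 16, 311 sold [LIFO — newest first]: 147 @ $15.45 + 164 @ $13.55 = $4,493.35
Sep 17, 66 sold [LIFO — newest first]: 50 @ $13.55 + 16 @ $17.45 = $956.70
Total COGS = $4,188.00 + $3,260.65 + $4,493.35 + $956.70 = $12,898.70
Ending inventory: 159 @ $19.15 + 14 @ $17.45 = $3,289.15

COGS = $12,898.70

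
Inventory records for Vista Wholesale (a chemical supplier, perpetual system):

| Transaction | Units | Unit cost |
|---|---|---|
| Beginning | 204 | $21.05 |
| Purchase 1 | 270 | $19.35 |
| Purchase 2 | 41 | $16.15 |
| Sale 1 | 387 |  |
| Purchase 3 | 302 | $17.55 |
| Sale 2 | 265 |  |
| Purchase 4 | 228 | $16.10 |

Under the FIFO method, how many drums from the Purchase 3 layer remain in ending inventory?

165

Sale 1 (387) [FIFO — oldest first]: 204 @ $21.05 + 183 @ $19.35 = $7,835.25
Sale 2 (265) [FIFO — oldest first]: 87 @ $19.35 + 41 @ $16.15 + 137 @ $17.55 = $4,749.95
Total COGS = $7,835.25 + $4,749.95 = $12,585.20
Ending inventory: 165 @ $17.55 + 228 @ $16.10 = $6,566.55
Check: goods available $19,151.75 = COGS $12,585.20 + ending $6,566.55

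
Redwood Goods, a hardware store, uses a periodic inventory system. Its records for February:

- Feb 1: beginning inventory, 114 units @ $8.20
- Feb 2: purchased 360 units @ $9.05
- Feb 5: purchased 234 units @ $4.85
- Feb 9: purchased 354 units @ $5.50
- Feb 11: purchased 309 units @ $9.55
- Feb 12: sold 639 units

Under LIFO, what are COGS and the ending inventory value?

COGS = $4,765.95; ending inventory = $5,459.70

Feb 12, 639 sold [LIFO — newest first]: 309 @ $9.55 + 330 @ $5.50 = $4,765.95
Ending inventory: 114 @ $8.20 + 360 @ $9.05 + 234 @ $4.85 + 24 @ $5.50 = $5,459.70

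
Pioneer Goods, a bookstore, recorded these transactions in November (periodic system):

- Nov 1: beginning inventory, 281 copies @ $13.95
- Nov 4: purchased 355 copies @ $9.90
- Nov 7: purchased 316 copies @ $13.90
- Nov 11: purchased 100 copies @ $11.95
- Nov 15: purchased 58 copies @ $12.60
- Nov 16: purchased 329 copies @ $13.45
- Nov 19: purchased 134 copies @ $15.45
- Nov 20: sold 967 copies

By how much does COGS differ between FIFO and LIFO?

$1,104.45

FIFO COGS: 281 @ $13.95 + 355 @ $9.90 + 316 @ $13.90 + 15 @ $11.95 = $12,006.10
LIFO COGS: 134 @ $15.45 + 329 @ $13.45 + 58 @ $12.60 + 100 @ $11.95 + 316 @ $13.90 + 30 @ $9.90 = $13,110.55
Difference = |$12,006.10 − $13,110.55| = $1,104.45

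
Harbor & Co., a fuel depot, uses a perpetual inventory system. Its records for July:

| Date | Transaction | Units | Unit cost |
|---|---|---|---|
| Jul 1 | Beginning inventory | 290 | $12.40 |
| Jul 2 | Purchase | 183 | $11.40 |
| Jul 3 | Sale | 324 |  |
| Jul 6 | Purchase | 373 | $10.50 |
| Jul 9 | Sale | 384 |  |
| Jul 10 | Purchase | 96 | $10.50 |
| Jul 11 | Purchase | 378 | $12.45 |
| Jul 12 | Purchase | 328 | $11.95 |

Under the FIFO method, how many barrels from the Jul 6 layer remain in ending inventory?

138

Jul 3, 324 sold [FIFO — oldest first]: 290 @ $12.40 + 34 @ $11.40 = $3,983.60
Jul 9, 384 sold [FIFO — oldest first]: 149 @ $11.40 + 235 @ $10.50 = $4,166.10
Total COGS = $3,983.60 + $4,166.10 = $8,149.70
Ending inventory: 138 @ $10.50 + 96 @ $10.50 + 378 @ $12.45 + 328 @ $11.95 = $11,082.70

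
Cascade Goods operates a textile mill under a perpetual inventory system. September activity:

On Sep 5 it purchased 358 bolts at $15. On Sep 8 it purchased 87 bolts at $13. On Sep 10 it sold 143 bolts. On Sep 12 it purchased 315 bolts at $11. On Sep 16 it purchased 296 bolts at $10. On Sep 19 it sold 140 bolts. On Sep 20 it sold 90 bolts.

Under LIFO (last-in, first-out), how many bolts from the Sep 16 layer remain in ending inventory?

66

Sep 10, 143 sold [LIFO — newest first]: 87 @ $13 + 56 @ $15 = $1,971
Sep 19, 140 sold [LIFO — newest first]: 140 @ $10 = $1,400
Sep 20, 90 sold [LIFO — newest first]: 90 @ $10 = $900
Total COGS = $1,971 + $1,400 + $900 = $4,271
Ending inventory: 302 @ $15 + 315 @ $11 + 66 @ $10 = $8,655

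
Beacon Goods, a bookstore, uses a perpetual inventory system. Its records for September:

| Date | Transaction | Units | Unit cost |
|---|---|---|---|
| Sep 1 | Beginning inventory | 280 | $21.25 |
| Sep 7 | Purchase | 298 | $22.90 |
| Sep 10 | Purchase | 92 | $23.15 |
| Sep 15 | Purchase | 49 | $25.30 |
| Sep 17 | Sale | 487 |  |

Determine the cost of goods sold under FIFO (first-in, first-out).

COGS = $10,690.30

Sep 17, 487 sold [FIFO — oldest first]: 280 @ $21.25 + 207 @ $22.90 = $10,690.30
Ending inventory: 91 @ $22.90 + 92 @ $23.15 + 49 @ $25.30 = $5,453.40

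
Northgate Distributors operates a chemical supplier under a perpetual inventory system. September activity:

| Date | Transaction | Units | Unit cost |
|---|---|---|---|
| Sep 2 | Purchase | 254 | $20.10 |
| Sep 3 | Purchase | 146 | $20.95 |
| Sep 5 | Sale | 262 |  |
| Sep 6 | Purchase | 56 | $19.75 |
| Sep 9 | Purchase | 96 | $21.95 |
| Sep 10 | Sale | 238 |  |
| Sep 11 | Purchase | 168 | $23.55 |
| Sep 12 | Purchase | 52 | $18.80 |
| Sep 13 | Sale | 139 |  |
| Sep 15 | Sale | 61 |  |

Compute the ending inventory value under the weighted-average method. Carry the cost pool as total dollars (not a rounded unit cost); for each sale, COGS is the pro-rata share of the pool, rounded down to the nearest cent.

Ending inventory = $1,592.27

After Sep 2: 254 on hand, pool $5,105.40 (≈ $20.1000 each)
After Sep 3: 400 on hand, pool $8,164.10 (≈ $20.4103 each)
Sep 5, sell 262: 262/400 × $8,164.10 → $5,347.48
After Sep 6: 194 on hand, pool $3,922.62 (≈ $20.2197 each)
After Sep 9: 290 on hand, pool $6,029.82 (≈ $20.7925 each)
Sep 10, sell 238: 238/290 × $6,029.82 → $4,948.61
After Sep 11: 220 on hand, pool $5,037.61 (≈ $22.8982 each)
After Sep 12: 272 on hand, pool $6,015.21 (≈ $22.1147 each)
Sep 13, sell 139: 139/272 × $6,015.21 → $3,073.94
Sep 15, sell 61: 61/133 × $2,941.27 → $1,349.00
Total COGS = $5,347.48 + $4,948.61 + $3,073.94 + $1,349.00 = $14,719.03
Ending inventory (cost pool remaining) = $1,592.27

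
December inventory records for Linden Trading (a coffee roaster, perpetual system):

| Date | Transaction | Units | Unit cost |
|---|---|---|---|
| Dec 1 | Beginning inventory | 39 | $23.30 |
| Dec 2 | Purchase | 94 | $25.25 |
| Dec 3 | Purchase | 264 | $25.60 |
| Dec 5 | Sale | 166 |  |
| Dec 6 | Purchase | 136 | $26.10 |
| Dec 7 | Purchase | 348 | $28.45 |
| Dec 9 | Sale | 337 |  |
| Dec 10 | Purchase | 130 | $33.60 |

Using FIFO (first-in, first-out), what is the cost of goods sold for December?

Dec 5, 166 sold [FIFO — oldest first]: 39 @ $23.30 + 94 @ $25.25 + 33 @ $25.60 = $4,127.00
Dec 9, 337 sold [FIFO — oldest first]: 231 @ $25.60 + 106 @ $26.10 = $8,680.20
Total COGS = $4,127.00 + $8,680.20 = $12,807.20
Ending inventory: 30 @ $26.10 + 348 @ $28.45 + 130 @ $33.60 = $15,051.60
Check: goods available $27,858.80 = COGS $12,807.20 + ending $15,051.60

COGS = $12,807.20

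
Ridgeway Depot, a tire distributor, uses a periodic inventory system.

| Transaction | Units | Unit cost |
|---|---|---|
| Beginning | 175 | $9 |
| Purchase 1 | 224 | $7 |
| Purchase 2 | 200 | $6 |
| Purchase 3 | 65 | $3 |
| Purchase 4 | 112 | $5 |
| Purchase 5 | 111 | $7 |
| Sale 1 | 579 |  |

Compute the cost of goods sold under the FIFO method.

Sale 1 (579) [FIFO — oldest first]: 175 @ $9 + 224 @ $7 + 180 @ $6 = $4,223
Ending inventory: 20 @ $6 + 65 @ $3 + 112 @ $5 + 111 @ $7 = $1,652

COGS = $4,223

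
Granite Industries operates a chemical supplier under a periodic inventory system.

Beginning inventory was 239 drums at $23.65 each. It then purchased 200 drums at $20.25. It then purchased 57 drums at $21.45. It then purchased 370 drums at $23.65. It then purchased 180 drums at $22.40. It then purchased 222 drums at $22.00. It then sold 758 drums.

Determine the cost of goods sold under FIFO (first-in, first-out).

COGS = $17,121.30

Sale 1 (758) [FIFO — oldest first]: 239 @ $23.65 + 200 @ $20.25 + 57 @ $21.45 + 262 @ $23.65 = $17,121.30
Ending inventory: 108 @ $23.65 + 180 @ $22.40 + 222 @ $22.00 = $11,470.20
Check: goods available $28,591.50 = COGS $17,121.30 + ending $11,470.20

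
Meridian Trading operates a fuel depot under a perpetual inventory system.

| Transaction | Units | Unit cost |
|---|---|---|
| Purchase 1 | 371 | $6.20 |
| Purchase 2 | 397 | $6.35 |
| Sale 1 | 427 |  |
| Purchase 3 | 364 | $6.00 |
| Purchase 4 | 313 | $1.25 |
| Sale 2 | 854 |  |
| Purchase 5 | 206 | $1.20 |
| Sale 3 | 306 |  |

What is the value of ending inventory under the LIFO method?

Sale 1 (427) [LIFO — newest first]: 397 @ $6.35 + 30 @ $6.20 = $2,706.95
Sale 2 (854) [LIFO — newest first]: 313 @ $1.25 + 364 @ $6.00 + 177 @ $6.20 = $3,672.65
Sale 3 (306) [LIFO — newest first]: 206 @ $1.20 + 100 @ $6.20 = $867.20
Total COGS = $2,706.95 + $3,672.65 + $867.20 = $7,246.80
Ending inventory: 64 @ $6.20 = $396.80
Check: goods available $7,643.60 = COGS $7,246.80 + ending $396.80

Ending inventory = $396.80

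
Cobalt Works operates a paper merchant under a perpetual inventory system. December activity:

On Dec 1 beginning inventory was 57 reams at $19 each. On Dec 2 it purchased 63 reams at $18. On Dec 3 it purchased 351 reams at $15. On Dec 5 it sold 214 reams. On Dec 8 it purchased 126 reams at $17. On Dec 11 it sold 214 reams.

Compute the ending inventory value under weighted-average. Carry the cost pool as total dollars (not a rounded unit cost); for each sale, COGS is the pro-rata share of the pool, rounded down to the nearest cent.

After Dec 1: 57 on hand, pool $1,083.00 (≈ $19.0000 each)
After Dec 2: 120 on hand, pool $2,217.00 (≈ $18.4750 each)
After Dec 3: 471 on hand, pool $7,482.00 (≈ $15.8854 each)
Dec 5, sell 214: 214/471 × $7,482.00 → $3,399.46
After Dec 8: 383 on hand, pool $6,224.54 (≈ $16.2521 each)
Dec 11, sell 214: 214/383 × $6,224.54 → $3,477.94
Total COGS = $3,399.46 + $3,477.94 = $6,877.40
Ending inventory (cost pool remaining) = $2,746.60

Ending inventory = $2,746.60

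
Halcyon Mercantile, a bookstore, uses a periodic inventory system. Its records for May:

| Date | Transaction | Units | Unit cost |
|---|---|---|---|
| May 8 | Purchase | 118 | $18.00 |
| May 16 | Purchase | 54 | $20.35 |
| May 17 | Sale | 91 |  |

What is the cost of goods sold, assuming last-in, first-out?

COGS = $1,764.90

May 17, 91 sold [LIFO — newest first]: 54 @ $20.35 + 37 @ $18.00 = $1,764.90
Ending inventory: 81 @ $18.00 = $1,458.00
Check: goods available $3,222.90 = COGS $1,764.90 + ending $1,458.00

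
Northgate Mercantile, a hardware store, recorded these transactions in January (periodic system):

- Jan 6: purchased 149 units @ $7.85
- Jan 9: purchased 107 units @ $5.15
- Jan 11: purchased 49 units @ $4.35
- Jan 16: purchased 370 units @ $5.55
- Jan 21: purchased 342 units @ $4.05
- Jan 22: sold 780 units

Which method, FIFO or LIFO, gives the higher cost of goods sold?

FIFO COGS: 149 @ $7.85 + 107 @ $5.15 + 49 @ $4.35 + 370 @ $5.55 + 105 @ $4.05 = $4,412.60
LIFO COGS: 342 @ $4.05 + 370 @ $5.55 + 49 @ $4.35 + 19 @ $5.15 = $3,749.60

FIFO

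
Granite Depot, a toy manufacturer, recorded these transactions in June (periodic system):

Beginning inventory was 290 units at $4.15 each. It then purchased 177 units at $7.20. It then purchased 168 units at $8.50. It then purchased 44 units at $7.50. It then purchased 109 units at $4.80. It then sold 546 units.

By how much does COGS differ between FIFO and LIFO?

FIFO COGS: 290 @ $4.15 + 177 @ $7.20 + 79 @ $8.50 = $3,149.40
LIFO COGS: 109 @ $4.80 + 44 @ $7.50 + 168 @ $8.50 + 177 @ $7.20 + 48 @ $4.15 = $3,754.80
Difference = |$3,149.40 − $3,754.80| = $605.40

$605.40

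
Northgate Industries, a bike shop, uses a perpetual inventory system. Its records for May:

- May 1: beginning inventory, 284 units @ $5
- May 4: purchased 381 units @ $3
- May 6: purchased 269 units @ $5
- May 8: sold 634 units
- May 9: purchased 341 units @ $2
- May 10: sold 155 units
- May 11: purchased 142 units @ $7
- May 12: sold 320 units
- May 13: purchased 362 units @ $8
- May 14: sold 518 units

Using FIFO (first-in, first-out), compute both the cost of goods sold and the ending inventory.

May 8, 634 sold [FIFO — oldest first]: 284 @ $5 + 350 @ $3 = $2,470
May 10, 155 sold [FIFO — oldest first]: 31 @ $3 + 124 @ $5 = $713
May 12, 320 sold [FIFO — oldest first]: 145 @ $5 + 175 @ $2 = $1,075
May 14, 518 sold [FIFO — oldest first]: 166 @ $2 + 142 @ $7 + 210 @ $8 = $3,006
Total COGS = $2,470 + $713 + $1,075 + $3,006 = $7,264
Ending inventory: 152 @ $8 = $1,216

COGS = $7,264; ending inventory = $1,216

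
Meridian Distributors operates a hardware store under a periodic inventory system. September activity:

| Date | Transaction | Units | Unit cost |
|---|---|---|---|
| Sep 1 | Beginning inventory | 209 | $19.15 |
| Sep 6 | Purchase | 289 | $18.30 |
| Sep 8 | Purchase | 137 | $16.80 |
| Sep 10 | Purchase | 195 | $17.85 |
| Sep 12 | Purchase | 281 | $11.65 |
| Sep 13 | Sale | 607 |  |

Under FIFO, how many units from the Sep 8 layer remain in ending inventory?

Sep 13, 607 sold [FIFO — oldest first]: 209 @ $19.15 + 289 @ $18.30 + 109 @ $16.80 = $11,122.25
Ending inventory: 28 @ $16.80 + 195 @ $17.85 + 281 @ $11.65 = $7,224.80

28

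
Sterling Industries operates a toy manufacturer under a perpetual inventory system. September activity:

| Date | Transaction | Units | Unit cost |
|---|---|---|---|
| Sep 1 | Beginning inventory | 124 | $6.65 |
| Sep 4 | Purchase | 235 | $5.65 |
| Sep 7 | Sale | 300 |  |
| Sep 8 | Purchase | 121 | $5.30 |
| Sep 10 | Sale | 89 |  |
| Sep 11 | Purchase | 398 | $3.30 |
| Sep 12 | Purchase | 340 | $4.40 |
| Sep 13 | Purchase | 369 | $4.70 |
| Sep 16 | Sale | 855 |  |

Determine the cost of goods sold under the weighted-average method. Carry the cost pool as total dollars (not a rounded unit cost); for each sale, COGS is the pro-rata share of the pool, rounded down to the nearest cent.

After Sep 1: 124 on hand, pool $824.60 (≈ $6.6500 each)
After Sep 4: 359 on hand, pool $2,152.35 (≈ $5.9954 each)
Sep 7, sell 300: 300/359 × $2,152.35 → $1,798.62
After Sep 8: 180 on hand, pool $995.03 (≈ $5.5279 each)
Sep 10, sell 89: 89/180 × $995.03 → $491.98
After Sep 11: 489 on hand, pool $1,816.45 (≈ $3.7146 each)
After Sep 12: 829 on hand, pool $3,312.45 (≈ $3.9957 each)
After Sep 13: 1198 on hand, pool $5,046.75 (≈ $4.2126 each)
Sep 16, sell 855: 855/1198 × $5,046.75 → $3,601.81
Total COGS = $1,798.62 + $491.98 + $3,601.81 = $5,892.41
Ending inventory (cost pool remaining) = $1,444.94
Check: goods available $7,337.35 = COGS $5,892.41 + ending $1,444.94

COGS = $5,892.41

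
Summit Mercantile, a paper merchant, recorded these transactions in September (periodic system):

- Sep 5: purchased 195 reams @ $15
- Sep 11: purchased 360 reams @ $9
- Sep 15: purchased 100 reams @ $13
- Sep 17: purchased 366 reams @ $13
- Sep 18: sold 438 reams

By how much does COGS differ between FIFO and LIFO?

$582

FIFO COGS: 195 @ $15 + 243 @ $9 = $5,112
LIFO COGS: 366 @ $13 + 72 @ $13 = $5,694
Difference = |$5,112 − $5,694| = $582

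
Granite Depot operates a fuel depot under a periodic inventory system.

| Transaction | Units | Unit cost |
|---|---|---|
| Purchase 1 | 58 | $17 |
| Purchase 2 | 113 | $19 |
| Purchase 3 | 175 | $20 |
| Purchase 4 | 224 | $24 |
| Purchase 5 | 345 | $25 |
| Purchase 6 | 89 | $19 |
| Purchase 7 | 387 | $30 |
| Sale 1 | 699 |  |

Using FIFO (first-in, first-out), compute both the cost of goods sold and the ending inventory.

Sale 1 (699) [FIFO — oldest first]: 58 @ $17 + 113 @ $19 + 175 @ $20 + 224 @ $24 + 129 @ $25 = $15,234
Ending inventory: 216 @ $25 + 89 @ $19 + 387 @ $30 = $18,701

COGS = $15,234; ending inventory = $18,701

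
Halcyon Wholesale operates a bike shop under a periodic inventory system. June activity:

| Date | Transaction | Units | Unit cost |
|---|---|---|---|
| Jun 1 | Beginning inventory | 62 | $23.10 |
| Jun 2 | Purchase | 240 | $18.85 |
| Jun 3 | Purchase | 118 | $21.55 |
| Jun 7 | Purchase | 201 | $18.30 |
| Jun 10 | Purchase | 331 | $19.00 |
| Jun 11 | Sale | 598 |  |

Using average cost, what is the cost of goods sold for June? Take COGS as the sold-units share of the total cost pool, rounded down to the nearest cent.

Jun 11, sell 598: 598/952 × $18,466.40 → $11,599.69
Ending inventory (cost pool remaining) = $6,866.71

COGS = $11,599.69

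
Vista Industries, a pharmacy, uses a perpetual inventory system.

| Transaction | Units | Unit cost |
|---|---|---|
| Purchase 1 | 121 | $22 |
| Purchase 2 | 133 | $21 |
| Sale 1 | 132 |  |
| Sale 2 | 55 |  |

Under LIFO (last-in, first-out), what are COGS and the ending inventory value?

COGS = $3,981; ending inventory = $1,474

Sale 1 (132) [LIFO — newest first]: 132 @ $21 = $2,772
Sale 2 (55) [LIFO — newest first]: 1 @ $21 + 54 @ $22 = $1,209
Total COGS = $2,772 + $1,209 = $3,981
Ending inventory: 67 @ $22 = $1,474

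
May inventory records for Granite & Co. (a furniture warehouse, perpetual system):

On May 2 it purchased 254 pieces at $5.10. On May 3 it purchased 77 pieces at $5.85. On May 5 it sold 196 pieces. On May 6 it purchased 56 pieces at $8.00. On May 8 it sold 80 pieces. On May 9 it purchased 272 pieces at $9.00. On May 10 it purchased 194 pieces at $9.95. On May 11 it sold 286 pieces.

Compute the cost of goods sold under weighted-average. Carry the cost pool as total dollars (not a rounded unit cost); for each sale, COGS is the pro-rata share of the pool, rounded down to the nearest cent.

After May 2: 254 on hand, pool $1,295.40 (≈ $5.1000 each)
After May 3: 331 on hand, pool $1,745.85 (≈ $5.2745 each)
May 5, sell 196: 196/331 × $1,745.85 → $1,033.79
After May 6: 191 on hand, pool $1,160.06 (≈ $6.0736 each)
May 8, sell 80: 80/191 × $1,160.06 → $485.88
After May 9: 383 on hand, pool $3,122.18 (≈ $8.1519 each)
After May 10: 577 on hand, pool $5,052.48 (≈ $8.7565 each)
May 11, sell 286: 286/577 × $5,052.48 → $2,504.34
Total COGS = $1,033.79 + $485.88 + $2,504.34 = $4,024.01
Ending inventory (cost pool remaining) = $2,548.14

COGS = $4,024.01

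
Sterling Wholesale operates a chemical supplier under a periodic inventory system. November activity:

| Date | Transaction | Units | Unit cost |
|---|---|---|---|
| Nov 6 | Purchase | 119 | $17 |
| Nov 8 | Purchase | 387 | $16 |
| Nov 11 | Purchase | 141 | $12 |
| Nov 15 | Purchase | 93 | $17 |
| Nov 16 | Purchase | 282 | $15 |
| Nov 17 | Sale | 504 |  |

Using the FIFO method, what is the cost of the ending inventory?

Ending inventory = $7,535

Nov 17, 504 sold [FIFO — oldest first]: 119 @ $17 + 385 @ $16 = $8,183
Ending inventory: 2 @ $16 + 141 @ $12 + 93 @ $17 + 282 @ $15 = $7,535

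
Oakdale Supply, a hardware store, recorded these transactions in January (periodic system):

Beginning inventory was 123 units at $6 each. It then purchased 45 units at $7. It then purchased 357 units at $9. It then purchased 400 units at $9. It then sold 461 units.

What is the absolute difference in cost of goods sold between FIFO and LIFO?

FIFO COGS: 123 @ $6 + 45 @ $7 + 293 @ $9 = $3,690
LIFO COGS: 400 @ $9 + 61 @ $9 = $4,149
Difference = |$3,690 − $4,149| = $459

$459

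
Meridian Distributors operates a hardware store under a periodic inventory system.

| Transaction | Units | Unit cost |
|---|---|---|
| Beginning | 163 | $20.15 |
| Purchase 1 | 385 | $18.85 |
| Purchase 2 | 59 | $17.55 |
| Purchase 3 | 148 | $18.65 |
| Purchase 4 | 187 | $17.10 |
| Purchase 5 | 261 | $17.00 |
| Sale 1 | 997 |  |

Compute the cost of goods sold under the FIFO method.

Sale 1 (997) [FIFO — oldest first]: 163 @ $20.15 + 385 @ $18.85 + 59 @ $17.55 + 148 @ $18.65 + 187 @ $17.10 + 55 @ $17.00 = $18,470.05
Ending inventory: 206 @ $17.00 = $3,502.00

COGS = $18,470.05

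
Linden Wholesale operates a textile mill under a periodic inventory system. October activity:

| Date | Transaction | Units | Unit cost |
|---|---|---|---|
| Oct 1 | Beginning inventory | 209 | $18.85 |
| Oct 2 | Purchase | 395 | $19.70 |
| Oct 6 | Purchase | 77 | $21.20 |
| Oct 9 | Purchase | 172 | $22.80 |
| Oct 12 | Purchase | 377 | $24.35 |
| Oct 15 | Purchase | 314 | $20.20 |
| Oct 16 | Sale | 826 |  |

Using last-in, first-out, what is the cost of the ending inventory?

Oct 16, 826 sold [LIFO — newest first]: 314 @ $20.20 + 377 @ $24.35 + 135 @ $22.80 = $18,600.75
Ending inventory: 209 @ $18.85 + 395 @ $19.70 + 77 @ $21.20 + 37 @ $22.80 = $14,197.15

Ending inventory = $14,197.15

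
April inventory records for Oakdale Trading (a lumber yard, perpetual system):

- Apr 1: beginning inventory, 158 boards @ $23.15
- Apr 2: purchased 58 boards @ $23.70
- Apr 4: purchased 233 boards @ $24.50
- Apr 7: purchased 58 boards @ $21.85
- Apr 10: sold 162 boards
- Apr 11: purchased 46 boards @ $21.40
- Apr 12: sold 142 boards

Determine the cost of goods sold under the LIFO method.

Apr 10, 162 sold [LIFO — newest first]: 58 @ $21.85 + 104 @ $24.50 = $3,815.30
Apr 12, 142 sold [LIFO — newest first]: 46 @ $21.40 + 96 @ $24.50 = $3,336.40
Total COGS = $3,815.30 + $3,336.40 = $7,151.70
Ending inventory: 158 @ $23.15 + 58 @ $23.70 + 33 @ $24.50 = $5,840.80
Check: goods available $12,992.50 = COGS $7,151.70 + ending $5,840.80

COGS = $7,151.70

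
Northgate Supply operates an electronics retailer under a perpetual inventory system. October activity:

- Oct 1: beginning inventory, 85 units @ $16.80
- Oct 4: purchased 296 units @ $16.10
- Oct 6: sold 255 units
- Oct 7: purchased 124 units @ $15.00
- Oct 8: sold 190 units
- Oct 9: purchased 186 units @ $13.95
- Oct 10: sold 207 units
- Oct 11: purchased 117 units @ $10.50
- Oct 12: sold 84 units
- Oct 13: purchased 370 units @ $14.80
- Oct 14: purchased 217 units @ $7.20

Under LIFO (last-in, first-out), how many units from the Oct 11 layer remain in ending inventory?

Oct 6, 255 sold [LIFO — newest first]: 255 @ $16.10 = $4,105.50
Oct 8, 190 sold [LIFO — newest first]: 124 @ $15.00 + 41 @ $16.10 + 25 @ $16.80 = $2,940.10
Oct 10, 207 sold [LIFO — newest first]: 186 @ $13.95 + 21 @ $16.80 = $2,947.50
Oct 12, 84 sold [LIFO — newest first]: 84 @ $10.50 = $882.00
Total COGS = $4,105.50 + $2,940.10 + $2,947.50 + $882.00 = $10,875.10
Ending inventory: 39 @ $16.80 + 33 @ $10.50 + 370 @ $14.80 + 217 @ $7.20 = $8,040.10
Check: goods available $18,915.20 = COGS $10,875.10 + ending $8,040.10

33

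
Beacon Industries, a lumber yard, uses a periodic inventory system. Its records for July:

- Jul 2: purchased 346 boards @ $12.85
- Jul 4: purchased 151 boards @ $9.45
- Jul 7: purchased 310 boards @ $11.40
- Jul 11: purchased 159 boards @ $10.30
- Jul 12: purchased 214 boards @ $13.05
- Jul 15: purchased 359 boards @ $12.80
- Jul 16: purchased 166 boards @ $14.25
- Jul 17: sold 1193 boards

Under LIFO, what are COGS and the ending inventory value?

Jul 17, 1193 sold [LIFO — newest first]: 166 @ $14.25 + 359 @ $12.80 + 214 @ $13.05 + 159 @ $10.30 + 295 @ $11.40 = $14,754.10
Ending inventory: 346 @ $12.85 + 151 @ $9.45 + 15 @ $11.40 = $6,044.05

COGS = $14,754.10; ending inventory = $6,044.05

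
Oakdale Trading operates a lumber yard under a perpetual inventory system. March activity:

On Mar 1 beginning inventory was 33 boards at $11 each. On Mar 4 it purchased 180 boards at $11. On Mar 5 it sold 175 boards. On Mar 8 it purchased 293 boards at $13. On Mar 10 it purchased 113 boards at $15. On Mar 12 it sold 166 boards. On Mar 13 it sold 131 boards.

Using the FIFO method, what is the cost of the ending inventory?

Mar 5, 175 sold [FIFO — oldest first]: 33 @ $11 + 142 @ $11 = $1,925
Mar 12, 166 sold [FIFO — oldest first]: 38 @ $11 + 128 @ $13 = $2,082
Mar 13, 131 sold [FIFO — oldest first]: 131 @ $13 = $1,703
Total COGS = $1,925 + $2,082 + $1,703 = $5,710
Ending inventory: 34 @ $13 + 113 @ $15 = $2,137

Ending inventory = $2,137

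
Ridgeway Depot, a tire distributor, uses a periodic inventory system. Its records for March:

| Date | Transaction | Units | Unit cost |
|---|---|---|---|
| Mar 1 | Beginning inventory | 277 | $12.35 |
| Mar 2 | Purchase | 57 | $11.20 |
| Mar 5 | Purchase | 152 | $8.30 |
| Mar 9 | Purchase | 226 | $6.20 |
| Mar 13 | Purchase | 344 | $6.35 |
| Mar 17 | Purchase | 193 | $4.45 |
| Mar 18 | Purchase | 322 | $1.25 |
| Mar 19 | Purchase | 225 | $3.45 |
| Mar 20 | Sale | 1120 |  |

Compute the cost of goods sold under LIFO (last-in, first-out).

Mar 20, 1120 sold [LIFO — newest first]: 225 @ $3.45 + 322 @ $1.25 + 193 @ $4.45 + 344 @ $6.35 + 36 @ $6.20 = $4,445.20
Ending inventory: 277 @ $12.35 + 57 @ $11.20 + 152 @ $8.30 + 190 @ $6.20 = $6,498.95
Check: goods available $10,944.15 = COGS $4,445.20 + ending $6,498.95

COGS = $4,445.20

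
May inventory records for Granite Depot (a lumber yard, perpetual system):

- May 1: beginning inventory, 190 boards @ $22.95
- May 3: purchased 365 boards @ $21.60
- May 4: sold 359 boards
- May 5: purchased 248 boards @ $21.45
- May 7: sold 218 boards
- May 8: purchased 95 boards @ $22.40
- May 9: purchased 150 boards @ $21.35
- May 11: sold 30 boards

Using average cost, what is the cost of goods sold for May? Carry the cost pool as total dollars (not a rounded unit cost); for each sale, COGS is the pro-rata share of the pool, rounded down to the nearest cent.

COGS = $13,307.50

After May 1: 190 on hand, pool $4,360.50 (≈ $22.9500 each)
After May 3: 555 on hand, pool $12,244.50 (≈ $22.0622 each)
May 4, sell 359: 359/555 × $12,244.50 → $7,920.31
After May 5: 444 on hand, pool $9,643.79 (≈ $21.7202 each)
May 7, sell 218: 218/444 × $9,643.79 → $4,735.01
After May 8: 321 on hand, pool $7,036.78 (≈ $21.9214 each)
After May 9: 471 on hand, pool $10,239.28 (≈ $21.7394 each)
May 11, sell 30: 30/471 × $10,239.28 → $652.18
Total COGS = $7,920.31 + $4,735.01 + $652.18 = $13,307.50
Ending inventory (cost pool remaining) = $9,587.10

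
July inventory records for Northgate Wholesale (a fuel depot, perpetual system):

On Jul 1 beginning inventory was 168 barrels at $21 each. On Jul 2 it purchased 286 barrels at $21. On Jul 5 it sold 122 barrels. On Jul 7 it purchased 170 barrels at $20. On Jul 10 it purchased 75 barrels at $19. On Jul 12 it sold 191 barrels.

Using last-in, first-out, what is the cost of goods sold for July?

Jul 5, 122 sold [LIFO — newest first]: 122 @ $21 = $2,562
Jul 12, 191 sold [LIFO — newest first]: 75 @ $19 + 116 @ $20 = $3,745
Total COGS = $2,562 + $3,745 = $6,307
Ending inventory: 168 @ $21 + 164 @ $21 + 54 @ $20 = $8,052

COGS = $6,307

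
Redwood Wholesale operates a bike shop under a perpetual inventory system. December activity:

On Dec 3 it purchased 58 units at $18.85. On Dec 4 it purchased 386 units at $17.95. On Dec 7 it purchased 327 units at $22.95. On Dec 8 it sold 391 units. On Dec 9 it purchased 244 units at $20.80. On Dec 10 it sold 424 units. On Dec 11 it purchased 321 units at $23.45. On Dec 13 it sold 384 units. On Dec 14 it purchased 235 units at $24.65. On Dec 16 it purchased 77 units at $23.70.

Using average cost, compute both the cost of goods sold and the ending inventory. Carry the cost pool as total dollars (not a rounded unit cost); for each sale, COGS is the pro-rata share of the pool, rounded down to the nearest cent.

After Dec 3: 58 on hand, pool $1,093.30 (≈ $18.8500 each)
After Dec 4: 444 on hand, pool $8,022.00 (≈ $18.0676 each)
After Dec 7: 771 on hand, pool $15,526.65 (≈ $20.1383 each)
Dec 8, sell 391: 391/771 × $15,526.65 → $7,874.08
After Dec 9: 624 on hand, pool $12,727.77 (≈ $20.3971 each)
Dec 10, sell 424: 424/624 × $12,727.77 → $8,648.35
After Dec 11: 521 on hand, pool $11,606.87 (≈ $22.2781 each)
Dec 13, sell 384: 384/521 × $11,606.87 → $8,554.77
After Dec 14: 372 on hand, pool $8,844.85 (≈ $23.7765 each)
After Dec 16: 449 on hand, pool $10,669.75 (≈ $23.7634 each)
Total COGS = $7,874.08 + $8,648.35 + $8,554.77 = $25,077.20
Ending inventory (cost pool remaining) = $10,669.75

COGS = $25,077.20; ending inventory = $10,669.75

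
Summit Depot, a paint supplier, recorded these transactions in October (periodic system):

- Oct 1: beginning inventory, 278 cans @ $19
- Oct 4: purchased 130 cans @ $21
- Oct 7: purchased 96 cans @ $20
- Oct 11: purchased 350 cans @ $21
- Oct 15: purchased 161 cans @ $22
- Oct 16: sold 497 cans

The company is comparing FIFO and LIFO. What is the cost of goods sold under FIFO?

FIFO COGS: 278 @ $19 + 130 @ $21 + 89 @ $20 = $9,792
LIFO COGS: 161 @ $22 + 336 @ $21 = $10,598

COGS = $9,792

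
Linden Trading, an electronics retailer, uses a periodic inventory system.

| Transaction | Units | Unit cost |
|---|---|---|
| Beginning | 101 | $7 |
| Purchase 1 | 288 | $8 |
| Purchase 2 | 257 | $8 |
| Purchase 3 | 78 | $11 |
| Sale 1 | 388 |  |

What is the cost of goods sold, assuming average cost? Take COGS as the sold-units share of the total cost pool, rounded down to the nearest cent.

Sale 1, sell 388: 388/724 × $5,925.00 → $3,175.27
Ending inventory (cost pool remaining) = $2,749.73

COGS = $3,175.27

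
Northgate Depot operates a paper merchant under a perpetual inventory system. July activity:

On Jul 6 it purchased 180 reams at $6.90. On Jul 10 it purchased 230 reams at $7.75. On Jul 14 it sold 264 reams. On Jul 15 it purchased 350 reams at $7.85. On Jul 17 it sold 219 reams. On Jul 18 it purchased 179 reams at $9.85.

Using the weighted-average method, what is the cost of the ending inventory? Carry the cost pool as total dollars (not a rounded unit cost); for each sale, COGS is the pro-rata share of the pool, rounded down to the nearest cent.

After Jul 6: 180 on hand, pool $1,242.00 (≈ $6.9000 each)
After Jul 10: 410 on hand, pool $3,024.50 (≈ $7.3768 each)
Jul 14, sell 264: 264/410 × $3,024.50 → $1,947.48
After Jul 15: 496 on hand, pool $3,824.52 (≈ $7.7107 each)
Jul 17, sell 219: 219/496 × $3,824.52 → $1,688.64
After Jul 18: 456 on hand, pool $3,899.03 (≈ $8.5505 each)
Total COGS = $1,947.48 + $1,688.64 = $3,636.12
Ending inventory (cost pool remaining) = $3,899.03

Ending inventory = $3,899.03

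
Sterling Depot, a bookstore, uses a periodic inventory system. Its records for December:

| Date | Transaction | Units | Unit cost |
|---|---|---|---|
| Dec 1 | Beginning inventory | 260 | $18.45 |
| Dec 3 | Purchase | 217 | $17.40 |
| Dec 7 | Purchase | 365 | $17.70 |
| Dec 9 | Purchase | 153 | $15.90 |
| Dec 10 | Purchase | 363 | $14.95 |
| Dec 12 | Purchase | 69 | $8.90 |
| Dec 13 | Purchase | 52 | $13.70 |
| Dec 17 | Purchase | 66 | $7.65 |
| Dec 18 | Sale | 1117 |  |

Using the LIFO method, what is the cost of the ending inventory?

Ending inventory = $7,720.20

Dec 18, 1117 sold [LIFO — newest first]: 66 @ $7.65 + 52 @ $13.70 + 69 @ $8.90 + 363 @ $14.95 + 153 @ $15.90 + 365 @ $17.70 + 49 @ $17.40 = $17,004.05
Ending inventory: 260 @ $18.45 + 168 @ $17.40 = $7,720.20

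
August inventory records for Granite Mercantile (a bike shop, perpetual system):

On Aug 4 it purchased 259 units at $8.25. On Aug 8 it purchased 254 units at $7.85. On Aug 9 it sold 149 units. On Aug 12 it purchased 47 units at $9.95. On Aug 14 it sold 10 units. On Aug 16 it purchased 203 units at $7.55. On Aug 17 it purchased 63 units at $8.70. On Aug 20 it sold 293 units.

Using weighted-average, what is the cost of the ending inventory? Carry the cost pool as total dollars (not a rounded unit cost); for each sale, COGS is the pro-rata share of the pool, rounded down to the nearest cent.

Ending inventory = $3,026.00

After Aug 4: 259 on hand, pool $2,136.75 (≈ $8.2500 each)
After Aug 8: 513 on hand, pool $4,130.65 (≈ $8.0519 each)
Aug 9, sell 149: 149/513 × $4,130.65 → $1,199.74
After Aug 12: 411 on hand, pool $3,398.56 (≈ $8.2690 each)
Aug 14, sell 10: 10/411 × $3,398.56 → $82.69
After Aug 16: 604 on hand, pool $4,848.52 (≈ $8.0274 each)
After Aug 17: 667 on hand, pool $5,396.62 (≈ $8.0909 each)
Aug 20, sell 293: 293/667 × $5,396.62 → $2,370.62
Total COGS = $1,199.74 + $82.69 + $2,370.62 = $3,653.05
Ending inventory (cost pool remaining) = $3,026.00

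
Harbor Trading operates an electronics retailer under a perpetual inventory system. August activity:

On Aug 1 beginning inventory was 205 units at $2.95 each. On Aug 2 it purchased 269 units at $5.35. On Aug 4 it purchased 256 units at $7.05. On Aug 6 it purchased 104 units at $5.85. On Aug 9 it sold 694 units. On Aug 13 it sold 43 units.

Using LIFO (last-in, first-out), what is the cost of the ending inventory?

Ending inventory = $286.15

Aug 9, 694 sold [LIFO — newest first]: 104 @ $5.85 + 256 @ $7.05 + 269 @ $5.35 + 65 @ $2.95 = $4,044.10
Aug 13, 43 sold [LIFO — newest first]: 43 @ $2.95 = $126.85
Total COGS = $4,044.10 + $126.85 = $4,170.95
Ending inventory: 97 @ $2.95 = $286.15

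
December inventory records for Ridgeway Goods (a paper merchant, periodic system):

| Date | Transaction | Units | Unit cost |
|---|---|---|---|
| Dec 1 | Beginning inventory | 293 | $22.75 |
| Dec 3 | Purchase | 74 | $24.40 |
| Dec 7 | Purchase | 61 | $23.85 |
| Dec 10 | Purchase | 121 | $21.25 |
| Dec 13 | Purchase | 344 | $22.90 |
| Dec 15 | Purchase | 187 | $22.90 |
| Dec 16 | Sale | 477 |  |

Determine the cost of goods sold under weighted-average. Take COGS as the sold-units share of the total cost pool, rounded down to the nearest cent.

Dec 16, sell 477: 477/1080 × $24,657.35 → $10,890.32
Ending inventory (cost pool remaining) = $13,767.03

COGS = $10,890.32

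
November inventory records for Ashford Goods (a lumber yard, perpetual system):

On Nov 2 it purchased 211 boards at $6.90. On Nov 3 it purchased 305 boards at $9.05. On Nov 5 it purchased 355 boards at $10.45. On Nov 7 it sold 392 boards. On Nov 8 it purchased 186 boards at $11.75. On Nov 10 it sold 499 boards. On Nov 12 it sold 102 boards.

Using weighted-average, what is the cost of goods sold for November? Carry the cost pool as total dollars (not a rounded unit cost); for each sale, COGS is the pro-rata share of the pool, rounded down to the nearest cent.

COGS = $9,481.57

After Nov 2: 211 on hand, pool $1,455.90 (≈ $6.9000 each)
After Nov 3: 516 on hand, pool $4,216.15 (≈ $8.1708 each)
After Nov 5: 871 on hand, pool $7,925.90 (≈ $9.0998 each)
Nov 7, sell 392: 392/871 × $7,925.90 → $3,567.10
After Nov 8: 665 on hand, pool $6,544.30 (≈ $9.8411 each)
Nov 10, sell 499: 499/665 × $6,544.30 → $4,910.68
Nov 12, sell 102: 102/166 × $1,633.62 → $1,003.79
Total COGS = $3,567.10 + $4,910.68 + $1,003.79 = $9,481.57
Ending inventory (cost pool remaining) = $629.83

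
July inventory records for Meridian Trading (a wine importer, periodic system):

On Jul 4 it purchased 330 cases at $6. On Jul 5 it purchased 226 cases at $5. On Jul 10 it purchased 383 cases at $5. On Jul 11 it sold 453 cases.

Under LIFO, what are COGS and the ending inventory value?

Jul 11, 453 sold [LIFO — newest first]: 383 @ $5 + 70 @ $5 = $2,265
Ending inventory: 330 @ $6 + 156 @ $5 = $2,760

COGS = $2,265; ending inventory = $2,760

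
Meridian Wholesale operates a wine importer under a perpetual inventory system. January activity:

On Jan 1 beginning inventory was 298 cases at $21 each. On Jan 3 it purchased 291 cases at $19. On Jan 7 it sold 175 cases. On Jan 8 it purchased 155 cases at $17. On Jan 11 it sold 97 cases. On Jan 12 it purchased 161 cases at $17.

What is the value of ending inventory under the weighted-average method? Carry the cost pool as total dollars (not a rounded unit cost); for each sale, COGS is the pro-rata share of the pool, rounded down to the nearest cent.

After Jan 1: 298 on hand, pool $6,258.00 (≈ $21.0000 each)
After Jan 3: 589 on hand, pool $11,787.00 (≈ $20.0119 each)
Jan 7, sell 175: 175/589 × $11,787.00 → $3,502.07
After Jan 8: 569 on hand, pool $10,919.93 (≈ $19.1914 each)
Jan 11, sell 97: 97/569 × $10,919.93 → $1,861.56
After Jan 12: 633 on hand, pool $11,795.37 (≈ $18.6341 each)
Total COGS = $3,502.07 + $1,861.56 = $5,363.63
Ending inventory (cost pool remaining) = $11,795.37

Ending inventory = $11,795.37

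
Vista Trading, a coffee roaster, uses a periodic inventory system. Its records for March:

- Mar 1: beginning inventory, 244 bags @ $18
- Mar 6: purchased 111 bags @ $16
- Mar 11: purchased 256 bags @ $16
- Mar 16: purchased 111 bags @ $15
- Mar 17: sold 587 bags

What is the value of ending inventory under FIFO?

Mar 17, 587 sold [FIFO — oldest first]: 244 @ $18 + 111 @ $16 + 232 @ $16 = $9,880
Ending inventory: 24 @ $16 + 111 @ $15 = $2,049
Check: goods available $11,929 = COGS $9,880 + ending $2,049

Ending inventory = $2,049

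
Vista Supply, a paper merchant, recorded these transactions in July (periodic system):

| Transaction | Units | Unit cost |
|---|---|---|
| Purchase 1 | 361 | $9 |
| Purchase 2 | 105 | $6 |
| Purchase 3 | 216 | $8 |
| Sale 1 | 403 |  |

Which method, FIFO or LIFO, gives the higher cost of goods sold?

FIFO COGS: 361 @ $9 + 42 @ $6 = $3,501
LIFO COGS: 216 @ $8 + 105 @ $6 + 82 @ $9 = $3,096

FIFO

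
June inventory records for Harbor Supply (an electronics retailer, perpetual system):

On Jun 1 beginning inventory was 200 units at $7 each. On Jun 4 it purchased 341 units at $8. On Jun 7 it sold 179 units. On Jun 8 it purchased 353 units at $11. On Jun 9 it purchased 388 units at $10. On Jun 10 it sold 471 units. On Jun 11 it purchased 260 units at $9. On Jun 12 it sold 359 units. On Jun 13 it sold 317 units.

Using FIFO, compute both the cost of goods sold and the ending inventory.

Jun 7, 179 sold [FIFO — oldest first]: 179 @ $7 = $1,253
Jun 10, 471 sold [FIFO — oldest first]: 21 @ $7 + 341 @ $8 + 109 @ $11 = $4,074
Jun 12, 359 sold [FIFO — oldest first]: 244 @ $11 + 115 @ $10 = $3,834
Jun 13, 317 sold [FIFO — oldest first]: 273 @ $10 + 44 @ $9 = $3,126
Total COGS = $1,253 + $4,074 + $3,834 + $3,126 = $12,287
Ending inventory: 216 @ $9 = $1,944
Check: goods available $14,231 = COGS $12,287 + ending $1,944

COGS = $12,287; ending inventory = $1,944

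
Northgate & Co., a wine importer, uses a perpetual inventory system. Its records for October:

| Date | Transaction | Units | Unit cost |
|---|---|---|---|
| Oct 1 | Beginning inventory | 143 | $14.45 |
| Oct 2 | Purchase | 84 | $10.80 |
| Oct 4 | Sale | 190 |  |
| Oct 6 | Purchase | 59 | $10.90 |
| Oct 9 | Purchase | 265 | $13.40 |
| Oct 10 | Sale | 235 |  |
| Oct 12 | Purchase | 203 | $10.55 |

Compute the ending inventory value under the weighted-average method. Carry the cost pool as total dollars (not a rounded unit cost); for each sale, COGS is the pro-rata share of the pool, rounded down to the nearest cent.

Ending inventory = $3,774.69

After Oct 1: 143 on hand, pool $2,066.35 (≈ $14.4500 each)
After Oct 2: 227 on hand, pool $2,973.55 (≈ $13.0993 each)
Oct 4, sell 190: 190/227 × $2,973.55 → $2,488.87
After Oct 6: 96 on hand, pool $1,127.78 (≈ $11.7477 each)
After Oct 9: 361 on hand, pool $4,678.78 (≈ $12.9606 each)
Oct 10, sell 235: 235/361 × $4,678.78 → $3,045.74
After Oct 12: 329 on hand, pool $3,774.69 (≈ $11.4732 each)
Total COGS = $2,488.87 + $3,045.74 = $5,534.61
Ending inventory (cost pool remaining) = $3,774.69
Check: goods available $9,309.30 = COGS $5,534.61 + ending $3,774.69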